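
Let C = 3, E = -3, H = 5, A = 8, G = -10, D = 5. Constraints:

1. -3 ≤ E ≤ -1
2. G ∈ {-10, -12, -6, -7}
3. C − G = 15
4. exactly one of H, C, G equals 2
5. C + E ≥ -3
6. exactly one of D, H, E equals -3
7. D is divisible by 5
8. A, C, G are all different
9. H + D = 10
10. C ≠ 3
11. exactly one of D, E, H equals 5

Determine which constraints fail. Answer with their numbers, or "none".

1. E = -3 lies in [-3, -1]  ✔
2. G = -10 is in {-10, -12, -6, -7}  ✔
3. C − G = 3 − (-10) = 13, not 15  ✘
4. H=5, C=3, G=-10; 0 of them equal 2, not exactly one  ✘
5. C + E = 3 + (-3) = 0; 0 ≥ -3  ✔
6. D=5, H=5, E=-3; 1 of them equals -3  ✔
7. 5 / 5 = 1, so 5 divides 5  ✔
8. values 8, 3, -10 are pairwise distinct  ✔
9. H + D = 5 + 5 = 10  ✔
10. C = 3, but 3 is required to differ  ✘
11. D=5, E=-3, H=5; 2 of them equal 5, not exactly one  ✘

Violated: 3, 4, 10, and 11.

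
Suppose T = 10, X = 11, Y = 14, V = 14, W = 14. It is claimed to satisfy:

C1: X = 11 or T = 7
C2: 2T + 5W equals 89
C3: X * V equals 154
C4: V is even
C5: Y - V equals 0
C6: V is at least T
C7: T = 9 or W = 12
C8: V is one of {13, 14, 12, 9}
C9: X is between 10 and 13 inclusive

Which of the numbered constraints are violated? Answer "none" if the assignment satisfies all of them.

C1: X = 11 = 11 (first disjunct) — OK.
C2: 2T + 5W = 2(10) + 5(14) = 90, not 89 — violated.
C3: X * V = 11 * 14 = 154 — OK.
C4: V = 14 is even — OK.
C5: Y - V = 14 - 14 = 0 — OK.
C6: V = 14, T = 10; 14 ≥ 10 — OK.
C7: T = 10 ≠ 9 and W = 14 ≠ 12; both disjuncts false — violated.
C8: V = 14 is in {13, 14, 12, 9} — OK.
C9: X = 11 lies in [10, 13] — OK.

No — constraints 2 and 7 are not satisfied.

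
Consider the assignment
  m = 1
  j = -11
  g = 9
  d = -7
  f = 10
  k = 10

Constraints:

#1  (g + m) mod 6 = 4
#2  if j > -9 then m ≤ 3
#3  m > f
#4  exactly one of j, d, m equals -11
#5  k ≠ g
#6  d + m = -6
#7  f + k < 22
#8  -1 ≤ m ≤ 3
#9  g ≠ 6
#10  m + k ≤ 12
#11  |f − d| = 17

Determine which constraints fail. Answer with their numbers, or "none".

#1 g + m = 10; 10 mod 6 = 4 — holds.
#2 j = -11, not > -9; antecedent false, conditional vacuously true — holds.
#3 m = 1, f = 10; 1 ≤ 10 (want >) — fails.
#4 j=-11, d=-7, m=1; 1 of them equals -11 — holds.
#5 k = 10, g = 9; distinct — holds.
#6 d + m = -7 + 1 = -6 — holds.
#7 f + k = 10 + 10 = 20; 20 < 22 — holds.
#8 m = 1 lies in [-1, 3] — holds.
#9 g = 9, and 9 ≠ 6 — holds.
#10 m + k = 1 + 10 = 11; 11 ≤ 12 — holds.
#11 |10 − (-7)| = 17 — holds.

Constraint 3 does not hold.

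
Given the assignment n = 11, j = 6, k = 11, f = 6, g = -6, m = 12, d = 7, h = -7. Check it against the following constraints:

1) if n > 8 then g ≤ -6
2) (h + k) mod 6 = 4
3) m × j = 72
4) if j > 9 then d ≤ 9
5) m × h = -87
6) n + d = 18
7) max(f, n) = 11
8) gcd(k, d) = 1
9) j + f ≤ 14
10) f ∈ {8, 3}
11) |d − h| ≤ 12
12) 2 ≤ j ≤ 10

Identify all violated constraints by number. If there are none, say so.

1) n = 11 > 8, so we need g ≤ -6; g = -6 ≤ -6  holds
2) h + k = 4; 4 mod 6 = 4  holds
3) m × j = 12 × 6 = 72  holds
4) j = 6, not > 9; antecedent false, conditional vacuously true  holds
5) m × h = 12 × (-7) = -84, not -87  fails
6) n + d = 11 + 7 = 18  holds
7) max(6, 11) = 11  holds
8) gcd(11, 7) = 1  holds
9) j + f = 6 + 6 = 12; 12 ≤ 14  holds
10) f = 6 is not in {8, 3}  fails
11) |7 − (-7)| = 14; 14 > 12, exceeds bound 12  fails
12) j = 6 lies in [2, 10]  holds

Constraints 5, 10, 11 do not hold.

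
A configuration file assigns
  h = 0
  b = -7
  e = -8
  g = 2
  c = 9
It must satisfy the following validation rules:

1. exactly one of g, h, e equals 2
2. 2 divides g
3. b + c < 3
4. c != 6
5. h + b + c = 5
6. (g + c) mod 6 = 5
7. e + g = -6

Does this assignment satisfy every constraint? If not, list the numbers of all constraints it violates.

The assignment fails constraint 5.

1. g=2, h=0, e=-8; 1 of them equals 2 — holds.
2. 2 / 2 = 1, so 2 divides 2 — holds.
3. b + c = -7 + 9 = 2; 2 < 3 — holds.
4. c = 9, and 9 ≠ 6 — holds.
5. h + b + c = 0 + (-7) + 9 = 2, not 5 — fails.
6. g + c = 11; 11 mod 6 = 5 — holds.
7. e + g = -8 + 2 = -6 — holds.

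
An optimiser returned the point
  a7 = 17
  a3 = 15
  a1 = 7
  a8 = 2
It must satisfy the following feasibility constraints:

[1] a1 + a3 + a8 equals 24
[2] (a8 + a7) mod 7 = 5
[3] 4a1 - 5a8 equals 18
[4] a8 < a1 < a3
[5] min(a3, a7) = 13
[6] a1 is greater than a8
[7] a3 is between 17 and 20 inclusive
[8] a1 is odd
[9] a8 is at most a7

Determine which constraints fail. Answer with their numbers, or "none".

[1] a1 + a3 + a8 = 7 + 15 + 2 = 24 — holds.
[2] a8 + a7 = 19; 19 mod 7 = 5 — holds.
[3] 4a1 - 5a8 = 4(7) - 5(2) = 18 — holds.
[4] values 2 < 7 < 15 — holds.
[5] min(15, 17) = 15, not 13 — does not hold.
[6] a1 = 7, a8 = 2; 7 > 2 — holds.
[7] a3 = 15 is outside [17, 20] — does not hold.
[8] a1 = 7 is odd — holds.
[9] a8 = 2, a7 = 17; 2 ≤ 17 — holds.

The assignment fails constraints 5 and 7.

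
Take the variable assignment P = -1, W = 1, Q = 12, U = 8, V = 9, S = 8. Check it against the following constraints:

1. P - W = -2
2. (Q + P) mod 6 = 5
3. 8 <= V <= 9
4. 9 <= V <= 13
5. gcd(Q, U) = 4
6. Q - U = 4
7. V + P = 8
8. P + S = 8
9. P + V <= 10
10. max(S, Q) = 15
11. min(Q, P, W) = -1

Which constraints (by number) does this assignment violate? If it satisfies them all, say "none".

No — constraints 8 and 10 are not satisfied.

1. P - W = -1 - 1 = -2 — OK.
2. Q + P = 11; 11 mod 6 = 5 — OK.
3. V = 9 lies in [8, 9] — OK.
4. V = 9 lies in [9, 13] — OK.
5. gcd(12, 8) = 4 — OK.
6. Q - U = 12 - 8 = 4 — OK.
7. V + P = 9 + (-1) = 8 — OK.
8. P + S = -1 + 8 = 7, not 8 — violated.
9. P + V = -1 + 9 = 8; 8 ≤ 10 — OK.
10. max(8, 12) = 12, not 15 — violated.
11. min(12, -1, 1) = -1 — OK.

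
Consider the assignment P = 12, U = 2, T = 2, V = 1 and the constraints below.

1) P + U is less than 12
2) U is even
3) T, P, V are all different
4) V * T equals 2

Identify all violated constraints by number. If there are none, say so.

The assignment fails constraint 1.

1) P + U = 12 + 2 = 14; 14 ≥ 12, bound 12 not met — fails.
2) U = 2 is even — holds.
3) values 2, 12, 1 are pairwise distinct — holds.
4) V * T = 1 * 2 = 2 — holds.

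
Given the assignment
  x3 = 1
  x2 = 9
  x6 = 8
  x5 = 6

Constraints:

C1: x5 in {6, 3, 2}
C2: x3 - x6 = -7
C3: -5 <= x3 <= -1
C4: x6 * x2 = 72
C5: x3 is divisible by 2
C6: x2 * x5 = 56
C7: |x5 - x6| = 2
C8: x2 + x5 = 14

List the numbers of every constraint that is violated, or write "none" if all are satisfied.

C1: x5 = 6 is in {6, 3, 2} — OK.
C2: x3 - x6 = 1 - 8 = -7 — OK.
C3: x3 = 1 is outside [-5, -1] — violated.
C4: x6 * x2 = 8 * 9 = 72 — OK.
C5: 1 = 2*0 + 1, so 2 does not divide 1 — violated.
C6: x2 * x5 = 9 * 6 = 54, not 56 — violated.
C7: |6 - 8| = 2 — OK.
C8: x2 + x5 = 9 + 6 = 15, not 14 — violated.

Constraints 3, 5, 6, and 8 do not hold.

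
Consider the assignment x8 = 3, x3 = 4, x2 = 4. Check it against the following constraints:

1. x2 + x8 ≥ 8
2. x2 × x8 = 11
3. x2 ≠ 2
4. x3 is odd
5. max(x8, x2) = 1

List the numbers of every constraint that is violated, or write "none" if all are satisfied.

No — constraints 1, 2, 4, and 5 are not satisfied.

1. x2 + x8 = 4 + 3 = 7; 7 < 8, bound 8 not met — violated.
2. x2 × x8 = 4 × 3 = 12, not 11 — violated.
3. x2 = 4, and 4 ≠ 2 — OK.
4. x3 = 4 is even — violated.
5. max(3, 4) = 4, not 1 — violated.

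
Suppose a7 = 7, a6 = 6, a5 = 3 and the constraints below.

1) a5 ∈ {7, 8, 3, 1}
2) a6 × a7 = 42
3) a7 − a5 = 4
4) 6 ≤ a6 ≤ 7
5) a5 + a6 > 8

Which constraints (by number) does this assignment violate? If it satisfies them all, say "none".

All constraints are satisfied.

1) a5 = 3 is in {7, 8, 3, 1}  yes
2) a6 × a7 = 6 × 7 = 42  yes
3) a7 − a5 = 7 − 3 = 4  yes
4) a6 = 6 lies in [6, 7]  yes
5) a5 + a6 = 3 + 6 = 9; 9 > 8  yes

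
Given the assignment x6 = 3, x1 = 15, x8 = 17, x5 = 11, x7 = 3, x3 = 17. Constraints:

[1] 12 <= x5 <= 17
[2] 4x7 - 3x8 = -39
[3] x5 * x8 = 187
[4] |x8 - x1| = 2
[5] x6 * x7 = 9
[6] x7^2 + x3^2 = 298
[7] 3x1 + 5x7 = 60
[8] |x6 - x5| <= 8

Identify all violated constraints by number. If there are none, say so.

[1] x5 = 11 is outside [12, 17] — fails.
[2] 4x7 - 3x8 = 4(3) - 3(17) = -39 — holds.
[3] x5 * x8 = 11 * 17 = 187 — holds.
[4] |17 - 15| = 2 — holds.
[5] x6 * x7 = 3 * 3 = 9 — holds.
[6] x7^2 + x3^2 = 3^2 + 17^2 = 9 + 289 = 298 — holds.
[7] 3x1 + 5x7 = 3(15) + 5(3) = 60 — holds.
[8] |3 - 11| = 8; 8 ≤ 8 — holds.

No — constraint 1 is not satisfied.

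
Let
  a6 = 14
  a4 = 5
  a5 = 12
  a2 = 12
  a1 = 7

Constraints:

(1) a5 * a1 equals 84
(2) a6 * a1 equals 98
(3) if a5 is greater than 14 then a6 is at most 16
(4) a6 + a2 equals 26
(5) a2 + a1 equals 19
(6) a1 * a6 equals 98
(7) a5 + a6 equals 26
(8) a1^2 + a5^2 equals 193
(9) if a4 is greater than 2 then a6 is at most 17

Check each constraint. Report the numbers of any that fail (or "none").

The assignment satisfies every constraint.

(1) a5 * a1 = 12 * 7 = 84 — OK.
(2) a6 * a1 = 14 * 7 = 98 — OK.
(3) a5 = 12, not > 14; antecedent false, conditional vacuously true — OK.
(4) a6 + a2 = 14 + 12 = 26 — OK.
(5) a2 + a1 = 12 + 7 = 19 — OK.
(6) a1 * a6 = 7 * 14 = 98 — OK.
(7) a5 + a6 = 12 + 14 = 26 — OK.
(8) a1^2 + a5^2 = 7^2 + 12^2 = 49 + 144 = 193 — OK.
(9) a4 = 5 > 2, so we need a6 ≤ 17; a6 = 14 ≤ 17 — OK.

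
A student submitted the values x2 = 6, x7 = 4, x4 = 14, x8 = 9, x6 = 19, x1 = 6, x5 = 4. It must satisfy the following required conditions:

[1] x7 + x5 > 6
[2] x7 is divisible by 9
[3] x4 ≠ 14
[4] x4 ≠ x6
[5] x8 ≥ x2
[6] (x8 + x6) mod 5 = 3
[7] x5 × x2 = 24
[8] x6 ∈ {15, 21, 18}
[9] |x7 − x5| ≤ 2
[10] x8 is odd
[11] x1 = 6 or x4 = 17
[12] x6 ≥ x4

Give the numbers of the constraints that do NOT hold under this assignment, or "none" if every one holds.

[1] x7 + x5 = 4 + 4 = 8; 8 > 6 — holds.
[2] 4 = 9×0 + 4, so 9 does not divide 4 — does not hold.
[3] x4 = 14, but 14 is required to differ — does not hold.
[4] x4 = 14, x6 = 19; distinct — holds.
[5] x8 = 9, x2 = 6; 9 ≥ 6 — holds.
[6] x8 + x6 = 28; 28 mod 5 = 3 — holds.
[7] x5 × x2 = 4 × 6 = 24 — holds.
[8] x6 = 19 is not in {15, 21, 18} — does not hold.
[9] |4 − 4| = 0; 0 ≤ 2 — holds.
[10] x8 = 9 is odd — holds.
[11] x1 = 6 = 6 (first disjunct) — holds.
[12] x6 = 19, x4 = 14; 19 ≥ 14 — holds.

Constraints 2, 3, 8 are violated.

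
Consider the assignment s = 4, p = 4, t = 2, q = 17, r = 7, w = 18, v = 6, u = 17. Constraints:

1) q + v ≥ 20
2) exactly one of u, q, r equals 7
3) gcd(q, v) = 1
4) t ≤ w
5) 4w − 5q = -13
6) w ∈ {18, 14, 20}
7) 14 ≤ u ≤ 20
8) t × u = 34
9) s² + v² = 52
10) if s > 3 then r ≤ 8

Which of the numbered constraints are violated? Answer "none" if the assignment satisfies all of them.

1) q + v = 17 + 6 = 23; 23 ≥ 20 — holds.
2) u=17, q=17, r=7; 1 of them equals 7 — holds.
3) gcd(17, 6) = 1 — holds.
4) t = 2, w = 18; 2 ≤ 18 — holds.
5) 4w − 5q = 4(18) − 5(17) = -13 — holds.
6) w = 18 is in {18, 14, 20} — holds.
7) u = 17 lies in [14, 20] — holds.
8) t × u = 2 × 17 = 34 — holds.
9) s² + v² = 4² + 6² = 16 + 36 = 52 — holds.
10) s = 4 > 3, so we need r ≤ 8; r = 7 ≤ 8 — holds.

All constraints are satisfied.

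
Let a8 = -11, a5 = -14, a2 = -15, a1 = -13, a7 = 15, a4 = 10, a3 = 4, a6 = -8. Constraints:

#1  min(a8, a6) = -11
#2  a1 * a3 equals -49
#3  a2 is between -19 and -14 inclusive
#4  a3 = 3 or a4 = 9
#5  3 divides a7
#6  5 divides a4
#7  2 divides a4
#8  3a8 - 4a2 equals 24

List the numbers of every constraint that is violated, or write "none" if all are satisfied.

Violated: 2, 4, and 8.

#1 min(-11, -8) = -11 — OK.
#2 a1 * a3 = -13 * 4 = -52, not -49 — violated.
#3 a2 = -15 lies in [-19, -14] — OK.
#4 a3 = 4 ≠ 3 and a4 = 10 ≠ 9; both disjuncts false — violated.
#5 15 / 3 = 5, so 3 divides 15 — OK.
#6 10 / 5 = 2, so 5 divides 10 — OK.
#7 10 / 2 = 5, so 2 divides 10 — OK.
#8 3a8 - 4a2 = 3(-11) - 4(-15) = 27, not 24 — violated.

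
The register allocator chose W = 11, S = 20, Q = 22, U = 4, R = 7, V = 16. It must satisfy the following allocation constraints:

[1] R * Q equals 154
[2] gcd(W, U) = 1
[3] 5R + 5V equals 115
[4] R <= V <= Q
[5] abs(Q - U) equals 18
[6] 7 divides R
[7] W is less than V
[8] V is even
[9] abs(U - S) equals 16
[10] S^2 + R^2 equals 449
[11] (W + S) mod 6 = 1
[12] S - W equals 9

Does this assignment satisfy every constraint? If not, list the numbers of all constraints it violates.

Yes — all constraints hold.

[1] R * Q = 7 * 22 = 154  ✓
[2] gcd(11, 4) = 1  ✓
[3] 5R + 5V = 5(7) + 5(16) = 115  ✓
[4] values 7 <= 16 <= 22  ✓
[5] abs(22 - 4) = 18  ✓
[6] 7 / 7 = 1, so 7 divides 7  ✓
[7] W = 11, V = 16; 11 < 16  ✓
[8] V = 16 is even  ✓
[9] abs(4 - 20) = 16  ✓
[10] S^2 + R^2 = 20^2 + 7^2 = 400 + 49 = 449  ✓
[11] W + S = 31; 31 mod 6 = 1  ✓
[12] S - W = 20 - 11 = 9  ✓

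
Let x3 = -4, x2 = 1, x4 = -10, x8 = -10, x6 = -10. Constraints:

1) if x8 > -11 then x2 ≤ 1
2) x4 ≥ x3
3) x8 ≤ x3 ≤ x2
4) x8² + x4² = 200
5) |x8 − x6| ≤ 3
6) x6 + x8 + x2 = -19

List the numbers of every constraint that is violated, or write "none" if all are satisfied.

Constraint 2 does not hold.

1) x8 = -10 > -11, so we need x2 ≤ 1; x2 = 1 ≤ 1 — satisfied.
2) x4 = -10, x3 = -4; -10 < -4 (want ≥) — violated.
3) values -10 ≤ -4 ≤ 1 — satisfied.
4) x8² + x4² = (-10)² + (-10)² = 100 + 100 = 200 — satisfied.
5) |-10 − (-10)| = 0; 0 ≤ 3 — satisfied.
6) x6 + x8 + x2 = -10 + (-10) + 1 = -19 — satisfied.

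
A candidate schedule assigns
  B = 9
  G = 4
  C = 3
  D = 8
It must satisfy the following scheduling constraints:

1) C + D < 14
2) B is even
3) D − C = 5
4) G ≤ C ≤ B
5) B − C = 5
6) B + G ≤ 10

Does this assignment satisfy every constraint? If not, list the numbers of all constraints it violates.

1) C + D = 3 + 8 = 11; 11 < 14  OK
2) B = 9 is odd  FAIL
3) D − C = 8 − 3 = 5  OK
4) values 4, 3, 9; G = 4 is not ≤ C = 3  FAIL
5) B − C = 9 − 3 = 6, not 5  FAIL
6) B + G = 9 + 4 = 13; 13 > 10, bound 10 not met  FAIL

The assignment fails constraints 2, 4, 5, and 6.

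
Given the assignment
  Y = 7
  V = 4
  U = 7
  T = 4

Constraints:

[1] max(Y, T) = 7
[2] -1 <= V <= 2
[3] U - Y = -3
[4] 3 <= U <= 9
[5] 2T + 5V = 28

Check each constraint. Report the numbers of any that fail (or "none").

Violated: 2 and 3.

[1] max(7, 4) = 7 — holds.
[2] V = 4 is outside [-1, 2] — fails.
[3] U - Y = 7 - 7 = 0, not -3 — fails.
[4] U = 7 lies in [3, 9] — holds.
[5] 2T + 5V = 2(4) + 5(4) = 28 — holds.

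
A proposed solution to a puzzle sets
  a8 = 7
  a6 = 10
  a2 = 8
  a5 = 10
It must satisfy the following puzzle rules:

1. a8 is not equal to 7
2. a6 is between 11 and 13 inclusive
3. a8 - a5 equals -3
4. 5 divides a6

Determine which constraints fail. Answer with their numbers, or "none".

1. a8 = 7, but 7 is required to differ — fails.
2. a6 = 10 is outside [11, 13] — fails.
3. a8 - a5 = 7 - 10 = -3 — holds.
4. 10 / 5 = 2, so 5 divides 10 — holds.

Constraints 1 and 2 are violated.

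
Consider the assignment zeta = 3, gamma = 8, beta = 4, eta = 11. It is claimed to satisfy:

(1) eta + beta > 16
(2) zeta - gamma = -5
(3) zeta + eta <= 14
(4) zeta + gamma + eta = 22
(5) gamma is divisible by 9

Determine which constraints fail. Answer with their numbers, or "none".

(1) eta + beta = 11 + 4 = 15; 15 ≤ 16, bound 16 not met  ✗
(2) zeta - gamma = 3 - 8 = -5  ✓
(3) zeta + eta = 3 + 11 = 14; 14 ≤ 14  ✓
(4) zeta + gamma + eta = 3 + 8 + 11 = 22  ✓
(5) 8 = 9*0 + 8, so 9 does not divide 8  ✗

No — constraints 1, 5 are not satisfied.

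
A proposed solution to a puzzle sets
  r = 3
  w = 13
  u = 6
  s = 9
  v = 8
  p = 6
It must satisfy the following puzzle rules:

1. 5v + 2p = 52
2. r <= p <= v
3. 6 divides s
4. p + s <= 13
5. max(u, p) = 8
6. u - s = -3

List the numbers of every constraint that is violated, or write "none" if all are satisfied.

Constraints 3, 4, and 5 do not hold.

1. 5v + 2p = 5(8) + 2(6) = 52 — holds.
2. values 3 <= 6 <= 8 — holds.
3. 9 = 6*1 + 3, so 6 does not divide 9 — does not hold.
4. p + s = 6 + 9 = 15; 15 > 13, bound 13 not met — does not hold.
5. max(6, 6) = 6, not 8 — does not hold.
6. u - s = 6 - 9 = -3 — holds.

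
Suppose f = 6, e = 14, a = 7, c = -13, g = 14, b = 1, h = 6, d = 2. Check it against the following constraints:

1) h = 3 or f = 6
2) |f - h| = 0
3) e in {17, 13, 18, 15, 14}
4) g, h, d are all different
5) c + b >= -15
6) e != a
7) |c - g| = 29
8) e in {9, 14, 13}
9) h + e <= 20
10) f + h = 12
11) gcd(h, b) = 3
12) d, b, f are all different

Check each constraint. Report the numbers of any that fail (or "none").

The assignment fails constraints 7 and 11.

1) h = 6 ≠ 3, but f = 6 = 6 (second disjunct) — holds.
2) |6 - 6| = 0 — holds.
3) e = 14 is in {17, 13, 18, 15, 14} — holds.
4) values 14, 6, 2 are pairwise distinct — holds.
5) c + b = -13 + 1 = -12; -12 ≥ -15 — holds.
6) e = 14, a = 7; distinct — holds.
7) |-13 - 14| = 27, not 29 — does not hold.
8) e = 14 is in {9, 14, 13} — holds.
9) h + e = 6 + 14 = 20; 20 ≤ 20 — holds.
10) f + h = 6 + 6 = 12 — holds.
11) gcd(6, 1) = 1, not 3 — does not hold.
12) values 2, 1, 6 are pairwise distinct — holds.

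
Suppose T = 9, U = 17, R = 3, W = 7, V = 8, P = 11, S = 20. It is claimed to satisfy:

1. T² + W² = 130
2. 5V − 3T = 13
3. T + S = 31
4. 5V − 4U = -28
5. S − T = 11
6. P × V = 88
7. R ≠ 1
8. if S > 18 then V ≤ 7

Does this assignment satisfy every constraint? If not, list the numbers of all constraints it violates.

Constraints 3, 8 are violated.

1. T² + W² = 9² + 7² = 81 + 49 = 130 — holds.
2. 5V − 3T = 5(8) − 3(9) = 13 — holds.
3. T + S = 9 + 20 = 29, not 31 — fails.
4. 5V − 4U = 5(8) − 4(17) = -28 — holds.
5. S − T = 20 − 9 = 11 — holds.
6. P × V = 11 × 8 = 88 — holds.
7. R = 3, and 3 ≠ 1 — holds.
8. S = 20 > 18, so we need V ≤ 7; but V = 8 > 7 — fails.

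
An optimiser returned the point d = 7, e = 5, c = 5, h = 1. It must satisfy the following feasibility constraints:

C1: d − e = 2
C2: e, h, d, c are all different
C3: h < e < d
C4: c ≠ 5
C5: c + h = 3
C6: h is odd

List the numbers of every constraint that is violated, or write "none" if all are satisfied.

Violated: 2, 4, and 5.

C1: d − e = 7 − 5 = 2  ✔
C2: e = c = 5, not all different  ✘
C3: values 1 < 5 < 7  ✔
C4: c = 5, but 5 is required to differ  ✘
C5: c + h = 5 + 1 = 6, not 3  ✘
C6: h = 1 is odd  ✔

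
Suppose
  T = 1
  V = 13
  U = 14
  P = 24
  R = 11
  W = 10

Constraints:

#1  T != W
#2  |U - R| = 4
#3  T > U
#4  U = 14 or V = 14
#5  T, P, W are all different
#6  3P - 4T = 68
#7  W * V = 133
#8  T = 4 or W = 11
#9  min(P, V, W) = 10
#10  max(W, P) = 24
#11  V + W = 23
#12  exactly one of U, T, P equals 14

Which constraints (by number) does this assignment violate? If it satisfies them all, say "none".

Constraints 2, 3, 7, and 8 are violated.

#1 T = 1, W = 10; distinct — holds.
#2 |14 - 11| = 3, not 4 — does not hold.
#3 T = 1, U = 14; 1 ≤ 14 (want >) — does not hold.
#4 U = 14 = 14 (first disjunct) — holds.
#5 values 1, 24, 10 are pairwise distinct — holds.
#6 3P - 4T = 3(24) - 4(1) = 68 — holds.
#7 W * V = 10 * 13 = 130, not 133 — does not hold.
#8 T = 1 ≠ 4 and W = 10 ≠ 11; both disjuncts false — does not hold.
#9 min(24, 13, 10) = 10 — holds.
#10 max(10, 24) = 24 — holds.
#11 V + W = 13 + 10 = 23 — holds.
#12 U=14, T=1, P=24; 1 of them equals 14 — holds.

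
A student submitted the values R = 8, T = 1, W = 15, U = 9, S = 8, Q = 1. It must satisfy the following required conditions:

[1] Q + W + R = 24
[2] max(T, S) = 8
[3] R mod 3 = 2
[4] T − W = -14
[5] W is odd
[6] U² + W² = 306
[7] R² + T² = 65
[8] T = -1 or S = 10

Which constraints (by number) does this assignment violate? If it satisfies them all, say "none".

[1] Q + W + R = 1 + 15 + 8 = 24  yes
[2] max(1, 8) = 8  yes
[3] 8 mod 3 = 2  yes
[4] T − W = 1 − 15 = -14  yes
[5] W = 15 is odd  yes
[6] U² + W² = 9² + 15² = 81 + 225 = 306  yes
[7] R² + T² = 8² + 1² = 64 + 1 = 65  yes
[8] T = 1 ≠ -1 and S = 8 ≠ 10; both disjuncts false  no

Constraint 8 is violated.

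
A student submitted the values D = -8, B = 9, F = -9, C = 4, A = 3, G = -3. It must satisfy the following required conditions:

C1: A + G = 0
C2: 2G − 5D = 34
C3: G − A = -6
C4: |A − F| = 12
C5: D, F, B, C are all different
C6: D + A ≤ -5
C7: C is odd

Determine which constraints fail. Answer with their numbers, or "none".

Constraint 7 is violated.

C1: A + G = 3 + (-3) = 0 — holds.
C2: 2G − 5D = 2(-3) − 5(-8) = 34 — holds.
C3: G − A = -3 − 3 = -6 — holds.
C4: |3 − (-9)| = 12 — holds.
C5: values -8, -9, 9, 4 are pairwise distinct — holds.
C6: D + A = -8 + 3 = -5; -5 ≤ -5 — holds.
C7: C = 4 is even — does not hold.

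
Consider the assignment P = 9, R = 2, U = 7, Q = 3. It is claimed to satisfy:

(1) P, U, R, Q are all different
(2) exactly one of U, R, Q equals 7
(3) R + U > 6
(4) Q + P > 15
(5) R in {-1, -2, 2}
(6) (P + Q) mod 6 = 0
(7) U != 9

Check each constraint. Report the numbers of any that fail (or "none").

Constraint 4 does not hold.

(1) values 9, 7, 2, 3 are pairwise distinct  true
(2) U=7, R=2, Q=3; 1 of them equals 7  true
(3) R + U = 2 + 7 = 9; 9 > 6  true
(4) Q + P = 3 + 9 = 12; 12 ≤ 15, bound 15 not met  false
(5) R = 2 is in {-1, -2, 2}  true
(6) P + Q = 12; 12 mod 6 = 0  true
(7) U = 7, and 7 ≠ 9  true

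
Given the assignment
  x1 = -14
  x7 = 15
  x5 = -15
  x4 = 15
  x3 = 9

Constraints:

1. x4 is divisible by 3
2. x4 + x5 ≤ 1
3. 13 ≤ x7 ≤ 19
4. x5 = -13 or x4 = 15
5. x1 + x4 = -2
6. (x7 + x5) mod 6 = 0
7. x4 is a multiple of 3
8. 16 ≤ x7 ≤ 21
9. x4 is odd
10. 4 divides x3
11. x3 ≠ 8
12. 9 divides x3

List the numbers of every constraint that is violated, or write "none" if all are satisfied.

1. 15 / 3 = 5, so 3 divides 15  true
2. x4 + x5 = 15 + (-15) = 0; 0 ≤ 1  true
3. x7 = 15 lies in [13, 19]  true
4. x5 = -15 ≠ -13, but x4 = 15 = 15 (second disjunct)  true
5. x1 + x4 = -14 + 15 = 1, not -2  false
6. x7 + x5 = 0; 0 mod 6 = 0  true
7. 15 / 3 = 5, so 3 divides 15  true
8. x7 = 15 is outside [16, 21]  false
9. x4 = 15 is odd  true
10. 9 = 4×2 + 1, so 4 does not divide 9  false
11. x3 = 9, and 9 ≠ 8  true
12. 9 / 9 = 1, so 9 divides 9  true

Constraints 5, 8, and 10 do not hold.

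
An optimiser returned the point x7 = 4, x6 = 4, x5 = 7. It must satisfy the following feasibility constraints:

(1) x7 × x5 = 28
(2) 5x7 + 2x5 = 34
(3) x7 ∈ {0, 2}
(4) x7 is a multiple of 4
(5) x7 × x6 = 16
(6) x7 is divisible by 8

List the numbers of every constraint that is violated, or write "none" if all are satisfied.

(1) x7 × x5 = 4 × 7 = 28  holds
(2) 5x7 + 2x5 = 5(4) + 2(7) = 34  holds
(3) x7 = 4 is not in {0, 2}  fails
(4) 4 / 4 = 1, so 4 divides 4  holds
(5) x7 × x6 = 4 × 4 = 16  holds
(6) 4 = 8×0 + 4, so 8 does not divide 4  fails

No — constraints 3, 6 are not satisfied.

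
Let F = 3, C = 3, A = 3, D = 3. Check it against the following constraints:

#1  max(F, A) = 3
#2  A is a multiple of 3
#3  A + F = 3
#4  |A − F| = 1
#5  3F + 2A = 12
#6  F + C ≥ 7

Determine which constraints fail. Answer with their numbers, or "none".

#1 max(3, 3) = 3 — OK.
#2 3 / 3 = 1, so 3 divides 3 — OK.
#3 A + F = 3 + 3 = 6, not 3 — violated.
#4 |3 − 3| = 0, not 1 — violated.
#5 3F + 2A = 3(3) + 2(3) = 15, not 12 — violated.
#6 F + C = 3 + 3 = 6; 6 < 7, bound 7 not met — violated.

The assignment fails constraints 3, 4, 5, 6.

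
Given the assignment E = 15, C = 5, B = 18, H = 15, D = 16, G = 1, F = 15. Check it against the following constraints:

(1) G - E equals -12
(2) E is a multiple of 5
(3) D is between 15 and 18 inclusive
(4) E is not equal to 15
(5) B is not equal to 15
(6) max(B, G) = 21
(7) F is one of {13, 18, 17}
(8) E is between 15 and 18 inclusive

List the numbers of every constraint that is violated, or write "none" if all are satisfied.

(1) G - E = 1 - 15 = -14, not -12 — violated.
(2) 15 / 5 = 3, so 5 divides 15 — OK.
(3) D = 16 lies in [15, 18] — OK.
(4) E = 15, but 15 is required to differ — violated.
(5) B = 18, and 18 ≠ 15 — OK.
(6) max(18, 1) = 18, not 21 — violated.
(7) F = 15 is not in {13, 18, 17} — violated.
(8) E = 15 lies in [15, 18] — OK.

Constraints 1, 4, 6, and 7 do not hold.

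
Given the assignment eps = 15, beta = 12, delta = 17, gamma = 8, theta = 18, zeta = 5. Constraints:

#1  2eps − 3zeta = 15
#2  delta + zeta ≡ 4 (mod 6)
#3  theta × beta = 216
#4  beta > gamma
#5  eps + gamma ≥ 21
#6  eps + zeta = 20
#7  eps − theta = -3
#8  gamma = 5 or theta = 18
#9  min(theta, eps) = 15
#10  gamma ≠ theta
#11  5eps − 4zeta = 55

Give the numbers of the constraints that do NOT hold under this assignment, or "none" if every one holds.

#1 2eps − 3zeta = 2(15) − 3(5) = 15 — holds.
#2 delta + zeta = 22; 22 mod 6 = 4 — holds.
#3 theta × beta = 18 × 12 = 216 — holds.
#4 beta = 12, gamma = 8; 12 > 8 — holds.
#5 eps + gamma = 15 + 8 = 23; 23 ≥ 21 — holds.
#6 eps + zeta = 15 + 5 = 20 — holds.
#7 eps − theta = 15 − 18 = -3 — holds.
#8 gamma = 8 ≠ 5, but theta = 18 = 18 (second disjunct) — holds.
#9 min(18, 15) = 15 — holds.
#10 gamma = 8, theta = 18; distinct — holds.
#11 5eps − 4zeta = 5(15) − 4(5) = 55 — holds.

None — every constraint holds.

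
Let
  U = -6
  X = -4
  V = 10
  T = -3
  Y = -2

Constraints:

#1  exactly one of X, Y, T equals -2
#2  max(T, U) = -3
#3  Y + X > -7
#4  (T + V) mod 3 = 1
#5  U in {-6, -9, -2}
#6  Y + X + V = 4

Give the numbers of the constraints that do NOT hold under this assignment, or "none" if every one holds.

All constraints are satisfied.

#1 X=-4, Y=-2, T=-3; 1 of them equals -2 — holds.
#2 max(-3, -6) = -3 — holds.
#3 Y + X = -2 + (-4) = -6; -6 > -7 — holds.
#4 T + V = 7; 7 mod 3 = 1 — holds.
#5 U = -6 is in {-6, -9, -2} — holds.
#6 Y + X + V = -2 + (-4) + 10 = 4 — holds.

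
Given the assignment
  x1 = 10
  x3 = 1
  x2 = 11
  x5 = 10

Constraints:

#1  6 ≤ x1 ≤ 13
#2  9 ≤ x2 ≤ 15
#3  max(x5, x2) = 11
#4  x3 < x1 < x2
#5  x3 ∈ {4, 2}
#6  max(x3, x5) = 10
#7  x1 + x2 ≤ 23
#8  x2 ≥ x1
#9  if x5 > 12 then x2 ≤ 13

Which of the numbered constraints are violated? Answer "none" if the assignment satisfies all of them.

Violated: 5.

#1 x1 = 10 lies in [6, 13] — satisfied.
#2 x2 = 11 lies in [9, 15] — satisfied.
#3 max(10, 11) = 11 — satisfied.
#4 values 1 < 10 < 11 — satisfied.
#5 x3 = 1 is not in {4, 2} — violated.
#6 max(1, 10) = 10 — satisfied.
#7 x1 + x2 = 10 + 11 = 21; 21 ≤ 23 — satisfied.
#8 x2 = 11, x1 = 10; 11 ≥ 10 — satisfied.
#9 x5 = 10, not > 12; antecedent false, conditional vacuously true — satisfied.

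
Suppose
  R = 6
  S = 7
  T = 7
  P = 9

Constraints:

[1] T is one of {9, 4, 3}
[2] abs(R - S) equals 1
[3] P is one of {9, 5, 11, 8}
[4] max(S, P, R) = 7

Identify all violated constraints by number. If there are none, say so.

Constraints 1 and 4 do not hold.

[1] T = 7 is not in {9, 4, 3} — violated.
[2] abs(6 - 7) = 1 — OK.
[3] P = 9 is in {9, 5, 11, 8} — OK.
[4] max(7, 9, 6) = 9, not 7 — violated.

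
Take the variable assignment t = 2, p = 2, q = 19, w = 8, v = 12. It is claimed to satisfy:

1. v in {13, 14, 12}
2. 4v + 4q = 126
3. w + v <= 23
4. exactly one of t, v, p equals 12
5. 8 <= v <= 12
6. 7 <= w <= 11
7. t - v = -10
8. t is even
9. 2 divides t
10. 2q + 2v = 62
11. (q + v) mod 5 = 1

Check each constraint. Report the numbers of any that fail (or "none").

Constraint 2 does not hold.

1. v = 12 is in {13, 14, 12} — satisfied.
2. 4v + 4q = 4(12) + 4(19) = 124, not 126 — violated.
3. w + v = 8 + 12 = 20; 20 ≤ 23 — satisfied.
4. t=2, v=12, p=2; 1 of them equals 12 — satisfied.
5. v = 12 lies in [8, 12] — satisfied.
6. w = 8 lies in [7, 11] — satisfied.
7. t - v = 2 - 12 = -10 — satisfied.
8. t = 2 is even — satisfied.
9. 2 / 2 = 1, so 2 divides 2 — satisfied.
10. 2q + 2v = 2(19) + 2(12) = 62 — satisfied.
11. q + v = 31; 31 mod 5 = 1 — satisfied.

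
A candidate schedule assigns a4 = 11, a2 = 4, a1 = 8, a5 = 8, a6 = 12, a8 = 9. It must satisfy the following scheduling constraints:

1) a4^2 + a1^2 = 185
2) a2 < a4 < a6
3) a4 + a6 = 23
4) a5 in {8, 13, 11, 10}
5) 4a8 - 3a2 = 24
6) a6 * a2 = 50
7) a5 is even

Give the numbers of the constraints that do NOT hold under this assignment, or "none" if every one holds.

The assignment fails constraint 6.

1) a4^2 + a1^2 = 11^2 + 8^2 = 121 + 64 = 185 — satisfied.
2) values 4 < 11 < 12 — satisfied.
3) a4 + a6 = 11 + 12 = 23 — satisfied.
4) a5 = 8 is in {8, 13, 11, 10} — satisfied.
5) 4a8 - 3a2 = 4(9) - 3(4) = 24 — satisfied.
6) a6 * a2 = 12 * 4 = 48, not 50 — violated.
7) a5 = 8 is even — satisfied.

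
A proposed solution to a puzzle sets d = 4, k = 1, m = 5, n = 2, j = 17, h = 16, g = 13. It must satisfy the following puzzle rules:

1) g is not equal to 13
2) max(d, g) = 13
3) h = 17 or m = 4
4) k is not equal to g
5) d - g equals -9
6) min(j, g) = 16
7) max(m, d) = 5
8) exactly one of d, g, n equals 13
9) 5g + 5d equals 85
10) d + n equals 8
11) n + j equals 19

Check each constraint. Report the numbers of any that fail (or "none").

No — constraints 1, 3, 6, and 10 are not satisfied.

1) g = 13, but 13 is required to differ — violated.
2) max(4, 13) = 13 — OK.
3) h = 16 ≠ 17 and m = 5 ≠ 4; both disjuncts false — violated.
4) k = 1, g = 13; distinct — OK.
5) d - g = 4 - 13 = -9 — OK.
6) min(17, 13) = 13, not 16 — violated.
7) max(5, 4) = 5 — OK.
8) d=4, g=13, n=2; 1 of them equals 13 — OK.
9) 5g + 5d = 5(13) + 5(4) = 85 — OK.
10) d + n = 4 + 2 = 6, not 8 — violated.
11) n + j = 2 + 17 = 19 — OK.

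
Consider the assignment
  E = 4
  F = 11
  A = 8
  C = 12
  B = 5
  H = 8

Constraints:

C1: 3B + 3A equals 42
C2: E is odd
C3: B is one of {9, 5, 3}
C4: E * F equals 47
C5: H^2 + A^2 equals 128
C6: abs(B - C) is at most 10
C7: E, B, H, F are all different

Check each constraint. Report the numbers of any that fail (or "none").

C1: 3B + 3A = 3(5) + 3(8) = 39, not 42  fails
C2: E = 4 is even  fails
C3: B = 5 is in {9, 5, 3}  holds
C4: E * F = 4 * 11 = 44, not 47  fails
C5: H^2 + A^2 = 8^2 + 8^2 = 64 + 64 = 128  holds
C6: abs(5 - 12) = 7; 7 ≤ 10  holds
C7: values 4, 5, 8, 11 are pairwise distinct  holds

The assignment fails constraints 1, 2, and 4.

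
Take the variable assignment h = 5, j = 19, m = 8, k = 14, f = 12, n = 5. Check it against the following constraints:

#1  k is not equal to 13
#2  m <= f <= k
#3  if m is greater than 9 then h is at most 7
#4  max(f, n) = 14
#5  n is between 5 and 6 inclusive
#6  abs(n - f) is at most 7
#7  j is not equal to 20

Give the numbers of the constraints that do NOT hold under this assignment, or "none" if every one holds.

Violated: 4.

#1 k = 14, and 14 ≠ 13  true
#2 values 8 <= 12 <= 14  true
#3 m = 8, not > 9; antecedent false, conditional vacuously true  true
#4 max(12, 5) = 12, not 14  false
#5 n = 5 lies in [5, 6]  true
#6 abs(5 - 12) = 7; 7 ≤ 7  true
#7 j = 19, and 19 ≠ 20  true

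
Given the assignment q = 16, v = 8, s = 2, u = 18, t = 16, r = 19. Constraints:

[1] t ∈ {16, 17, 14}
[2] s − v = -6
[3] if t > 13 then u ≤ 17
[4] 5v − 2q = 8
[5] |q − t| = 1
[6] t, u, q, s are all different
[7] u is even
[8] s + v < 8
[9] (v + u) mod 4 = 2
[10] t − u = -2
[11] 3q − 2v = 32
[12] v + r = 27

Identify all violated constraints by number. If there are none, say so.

The assignment fails constraints 3, 5, 6, and 8.

[1] t = 16 is in {16, 17, 14} — OK.
[2] s − v = 2 − 8 = -6 — OK.
[3] t = 16 > 13, so we need u ≤ 17; but u = 18 > 17 — violated.
[4] 5v − 2q = 5(8) − 2(16) = 8 — OK.
[5] |16 − 16| = 0, not 1 — violated.
[6] t = q = 16, not all different — violated.
[7] u = 18 is even — OK.
[8] s + v = 2 + 8 = 10; 10 ≥ 8, bound 8 not met — violated.
[9] v + u = 26; 26 mod 4 = 2 — OK.
[10] t − u = 16 − 18 = -2 — OK.
[11] 3q − 2v = 3(16) − 2(8) = 32 — OK.
[12] v + r = 8 + 19 = 27 — OK.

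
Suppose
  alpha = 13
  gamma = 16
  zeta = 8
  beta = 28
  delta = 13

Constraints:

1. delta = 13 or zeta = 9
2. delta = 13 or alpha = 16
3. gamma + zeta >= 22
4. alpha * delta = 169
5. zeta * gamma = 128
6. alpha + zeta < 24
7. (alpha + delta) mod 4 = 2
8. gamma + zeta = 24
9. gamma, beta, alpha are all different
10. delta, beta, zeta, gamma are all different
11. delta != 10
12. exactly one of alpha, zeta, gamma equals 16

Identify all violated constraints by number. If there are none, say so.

None — every constraint holds.

1. delta = 13 = 13 (first disjunct) — OK.
2. delta = 13 = 13 (first disjunct) — OK.
3. gamma + zeta = 16 + 8 = 24; 24 ≥ 22 — OK.
4. alpha * delta = 13 * 13 = 169 — OK.
5. zeta * gamma = 8 * 16 = 128 — OK.
6. alpha + zeta = 13 + 8 = 21; 21 < 24 — OK.
7. alpha + delta = 26; 26 mod 4 = 2 — OK.
8. gamma + zeta = 16 + 8 = 24 — OK.
9. values 16, 28, 13 are pairwise distinct — OK.
10. values 13, 28, 8, 16 are pairwise distinct — OK.
11. delta = 13, and 13 ≠ 10 — OK.
12. alpha=13, zeta=8, gamma=16; 1 of them equals 16 — OK.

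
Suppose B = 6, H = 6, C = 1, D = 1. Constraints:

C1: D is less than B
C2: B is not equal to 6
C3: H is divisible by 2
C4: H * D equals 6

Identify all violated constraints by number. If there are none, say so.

Violated: 2.

C1: D = 1, B = 6; 1 < 6 — holds.
C2: B = 6, but 6 is required to differ — fails.
C3: 6 / 2 = 3, so 2 divides 6 — holds.
C4: H * D = 6 * 1 = 6 — holds.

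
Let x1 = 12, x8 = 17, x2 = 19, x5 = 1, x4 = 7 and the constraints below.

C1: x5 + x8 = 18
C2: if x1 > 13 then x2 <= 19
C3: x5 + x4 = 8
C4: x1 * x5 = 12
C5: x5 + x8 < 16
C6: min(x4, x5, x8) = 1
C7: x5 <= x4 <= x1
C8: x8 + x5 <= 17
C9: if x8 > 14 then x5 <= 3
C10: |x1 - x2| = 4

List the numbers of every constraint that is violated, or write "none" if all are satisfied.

Constraints 5, 8, and 10 are violated.

C1: x5 + x8 = 1 + 17 = 18  true
C2: x1 = 12, not > 13; antecedent false, conditional vacuously true  true
C3: x5 + x4 = 1 + 7 = 8  true
C4: x1 * x5 = 12 * 1 = 12  true
C5: x5 + x8 = 1 + 17 = 18; 18 ≥ 16, bound 16 not met  false
C6: min(7, 1, 17) = 1  true
C7: values 1 <= 7 <= 12  true
C8: x8 + x5 = 17 + 1 = 18; 18 > 17, bound 17 not met  false
C9: x8 = 17 > 14, so we need x5 ≤ 3; x5 = 1 ≤ 3  true
C10: |12 - 19| = 7, not 4  false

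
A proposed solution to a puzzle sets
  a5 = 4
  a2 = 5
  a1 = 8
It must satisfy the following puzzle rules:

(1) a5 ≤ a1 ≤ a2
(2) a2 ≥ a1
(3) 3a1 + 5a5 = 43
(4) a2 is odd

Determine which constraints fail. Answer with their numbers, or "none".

(1) values 4, 8, 5; a1 = 8 is not ≤ a2 = 5 — violated.
(2) a2 = 5, a1 = 8; 5 < 8 (want ≥) — violated.
(3) 3a1 + 5a5 = 3(8) + 5(4) = 44, not 43 — violated.
(4) a2 = 5 is odd — OK.

No — constraints 1, 2, 3 are not satisfied.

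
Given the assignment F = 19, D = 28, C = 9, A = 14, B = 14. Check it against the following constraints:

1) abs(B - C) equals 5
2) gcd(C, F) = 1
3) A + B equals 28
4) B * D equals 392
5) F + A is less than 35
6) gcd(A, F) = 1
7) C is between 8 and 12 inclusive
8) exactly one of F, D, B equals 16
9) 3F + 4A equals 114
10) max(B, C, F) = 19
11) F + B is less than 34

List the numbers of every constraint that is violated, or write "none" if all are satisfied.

Constraints 8 and 9 do not hold.

1) abs(14 - 9) = 5 — satisfied.
2) gcd(9, 19) = 1 — satisfied.
3) A + B = 14 + 14 = 28 — satisfied.
4) B * D = 14 * 28 = 392 — satisfied.
5) F + A = 19 + 14 = 33; 33 < 35 — satisfied.
6) gcd(14, 19) = 1 — satisfied.
7) C = 9 lies in [8, 12] — satisfied.
8) F=19, D=28, B=14; 0 of them equal 16, not exactly one — violated.
9) 3F + 4A = 3(19) + 4(14) = 113, not 114 — violated.
10) max(14, 9, 19) = 19 — satisfied.
11) F + B = 19 + 14 = 33; 33 < 34 — satisfied.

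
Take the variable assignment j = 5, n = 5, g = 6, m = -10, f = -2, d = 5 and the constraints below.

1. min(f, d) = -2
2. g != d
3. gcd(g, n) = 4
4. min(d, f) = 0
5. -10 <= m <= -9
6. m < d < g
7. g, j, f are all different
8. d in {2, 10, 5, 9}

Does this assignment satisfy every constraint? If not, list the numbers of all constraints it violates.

Constraints 3 and 4 are violated.

1. min(-2, 5) = -2 — satisfied.
2. g = 6, d = 5; distinct — satisfied.
3. gcd(6, 5) = 1, not 4 — violated.
4. min(5, -2) = -2, not 0 — violated.
5. m = -10 lies in [-10, -9] — satisfied.
6. values -10 < 5 < 6 — satisfied.
7. values 6, 5, -2 are pairwise distinct — satisfied.
8. d = 5 is in {2, 10, 5, 9} — satisfied.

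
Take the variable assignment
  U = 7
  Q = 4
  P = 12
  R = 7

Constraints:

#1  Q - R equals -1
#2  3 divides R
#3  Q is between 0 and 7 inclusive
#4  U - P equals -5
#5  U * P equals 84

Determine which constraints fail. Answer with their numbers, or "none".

The assignment fails constraints 1 and 2.

#1 Q - R = 4 - 7 = -3, not -1 — fails.
#2 7 = 3*2 + 1, so 3 does not divide 7 — fails.
#3 Q = 4 lies in [0, 7] — holds.
#4 U - P = 7 - 12 = -5 — holds.
#5 U * P = 7 * 12 = 84 — holds.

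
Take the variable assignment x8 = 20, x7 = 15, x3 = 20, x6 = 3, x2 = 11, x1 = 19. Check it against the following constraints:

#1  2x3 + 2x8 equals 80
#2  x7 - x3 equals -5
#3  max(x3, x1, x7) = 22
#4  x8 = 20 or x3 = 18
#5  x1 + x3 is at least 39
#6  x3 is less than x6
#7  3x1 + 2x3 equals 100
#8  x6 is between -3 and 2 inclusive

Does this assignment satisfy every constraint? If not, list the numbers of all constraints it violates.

Constraints 3, 6, 7, and 8 do not hold.

#1 2x3 + 2x8 = 2(20) + 2(20) = 80 — holds.
#2 x7 - x3 = 15 - 20 = -5 — holds.
#3 max(20, 19, 15) = 20, not 22 — fails.
#4 x8 = 20 = 20 (first disjunct) — holds.
#5 x1 + x3 = 19 + 20 = 39; 39 ≥ 39 — holds.
#6 x3 = 20, x6 = 3; 20 ≥ 3 (want <) — fails.
#7 3x1 + 2x3 = 3(19) + 2(20) = 97, not 100 — fails.
#8 x6 = 3 is outside [-3, 2] — fails.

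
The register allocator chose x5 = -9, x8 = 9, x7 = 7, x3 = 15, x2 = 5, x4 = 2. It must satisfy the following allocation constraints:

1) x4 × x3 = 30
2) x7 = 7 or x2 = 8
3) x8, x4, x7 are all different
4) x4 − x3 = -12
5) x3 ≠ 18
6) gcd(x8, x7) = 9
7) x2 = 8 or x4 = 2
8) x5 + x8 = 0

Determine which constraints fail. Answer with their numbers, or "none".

1) x4 × x3 = 2 × 15 = 30  ✓
2) x7 = 7 = 7 (first disjunct)  ✓
3) values 9, 2, 7 are pairwise distinct  ✓
4) x4 − x3 = 2 − 15 = -13, not -12  ✗
5) x3 = 15, and 15 ≠ 18  ✓
6) gcd(9, 7) = 1, not 9  ✗
7) x2 = 5 ≠ 8, but x4 = 2 = 2 (second disjunct)  ✓
8) x5 + x8 = -9 + 9 = 0  ✓

No — constraints 4 and 6 are not satisfied.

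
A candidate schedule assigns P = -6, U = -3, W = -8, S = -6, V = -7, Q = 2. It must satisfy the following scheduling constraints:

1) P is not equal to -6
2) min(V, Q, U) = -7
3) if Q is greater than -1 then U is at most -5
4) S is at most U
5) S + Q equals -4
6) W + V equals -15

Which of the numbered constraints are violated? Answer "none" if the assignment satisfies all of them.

1) P = -6, but -6 is required to differ — violated.
2) min(-7, 2, -3) = -7 — satisfied.
3) Q = 2 > -1, so we need U ≤ -5; but U = -3 > -5 — violated.
4) S = -6, U = -3; -6 ≤ -3 — satisfied.
5) S + Q = -6 + 2 = -4 — satisfied.
6) W + V = -8 + (-7) = -15 — satisfied.

No — constraints 1, 3 are not satisfied.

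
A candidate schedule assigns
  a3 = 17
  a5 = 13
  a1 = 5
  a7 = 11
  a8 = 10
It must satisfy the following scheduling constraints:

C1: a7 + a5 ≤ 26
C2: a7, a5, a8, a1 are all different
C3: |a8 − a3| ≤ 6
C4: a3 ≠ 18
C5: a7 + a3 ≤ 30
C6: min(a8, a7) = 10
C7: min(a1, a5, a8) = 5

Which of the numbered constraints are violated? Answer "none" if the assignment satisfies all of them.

No — constraint 3 is not satisfied.

C1: a7 + a5 = 11 + 13 = 24; 24 ≤ 26  OK
C2: values 11, 13, 10, 5 are pairwise distinct  OK
C3: |10 − 17| = 7; 7 > 6, exceeds bound 6  FAIL
C4: a3 = 17, and 17 ≠ 18  OK
C5: a7 + a3 = 11 + 17 = 28; 28 ≤ 30  OK
C6: min(10, 11) = 10  OK
C7: min(5, 13, 10) = 5  OK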